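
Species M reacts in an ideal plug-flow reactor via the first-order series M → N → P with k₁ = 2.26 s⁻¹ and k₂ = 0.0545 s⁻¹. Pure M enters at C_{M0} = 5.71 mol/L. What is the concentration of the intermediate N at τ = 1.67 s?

The intermediate concentration in a first-order A→B→C sequence is C_N = k₁C_{M0}(e^(−k₁τ) − e^(−k₂τ))/(k₂−k₁).
e^(−k₁τ) = e^(−2.26×1.67) = e^(−3.774) = 0.02296; e^(−k₂τ) = e^(−0.09101) = 0.9130.
C_N = 2.26×5.71/(0.0545−2.26) × (0.02296−0.9130) = (-5.851)×(-0.8900) = 5.208 mol/L.

5.21 mol/L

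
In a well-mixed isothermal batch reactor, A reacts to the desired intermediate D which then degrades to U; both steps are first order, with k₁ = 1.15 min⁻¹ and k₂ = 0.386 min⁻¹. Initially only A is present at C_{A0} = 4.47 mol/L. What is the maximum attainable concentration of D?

2.57 mol/L

Evaluating C_D at t_opt = ln(k₂/k₁)/(k₂−k₁) gives C_{D,max}/C_{A0} = (k₁/k₂)^[k₂/(k₂−k₁)].
= (1.15/0.386)^(0.386/(0.386−1.15)) = (2.979)^(-0.5052) = 0.5761.
C_{D,max} = 0.5761×4.47 = 2.57 mol/L.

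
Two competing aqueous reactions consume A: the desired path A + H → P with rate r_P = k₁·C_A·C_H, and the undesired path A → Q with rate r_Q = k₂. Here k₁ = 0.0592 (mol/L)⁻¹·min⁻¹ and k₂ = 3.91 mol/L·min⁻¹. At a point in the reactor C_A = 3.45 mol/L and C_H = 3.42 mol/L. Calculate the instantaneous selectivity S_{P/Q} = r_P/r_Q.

0.179

S_{P/Q} = r_P/r_Q = (k₁·C_A·C_H)/(k₂) = (k₁/k₂)·C_A·C_H.
= (0.0592×3.450×3.420) / (3.91) = 0.6985/3.910 = 0.179.
Since the desired path is higher order in A, keeping C_A high (PFR or concentrated feed) favours P.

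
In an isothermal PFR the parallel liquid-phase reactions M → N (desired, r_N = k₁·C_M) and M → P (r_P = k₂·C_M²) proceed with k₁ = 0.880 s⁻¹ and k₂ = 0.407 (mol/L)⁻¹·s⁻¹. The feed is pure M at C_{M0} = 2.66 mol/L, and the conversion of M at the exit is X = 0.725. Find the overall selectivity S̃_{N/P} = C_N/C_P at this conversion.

1.34

C_M = C_{M0}(1−X) = 0.7315 mol/L.
Along a PFR/batch, dC_N/dC_M = −r_N/(r_N+r_P) = −k₁/(k₁+k₂·C_M).
Integrating from C_{M0} to C_M: C_N = (0.880/0.407)·ln[(0.880+0.407·2.66)/(0.880+0.407·0.732)] = 2.162·ln(1.963/1.178) = 1.104 mol/L.
C_P = (C_{M0}−C_M)−C_N = 0.8243 mol/L; S̃_{N/P} = 1.104/0.8243 = 1.34.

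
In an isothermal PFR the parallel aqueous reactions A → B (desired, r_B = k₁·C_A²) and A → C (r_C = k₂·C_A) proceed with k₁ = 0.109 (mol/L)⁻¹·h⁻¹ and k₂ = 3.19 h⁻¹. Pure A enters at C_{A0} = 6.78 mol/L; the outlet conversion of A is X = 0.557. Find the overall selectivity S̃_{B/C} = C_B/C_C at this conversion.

C_A = C_{A0}(1−X) = 3.004 mol/L.
Along a PFR/batch, dC_C/dC_A = −r_C/(r_B+r_C) = −k₂/(k₂+k₁·C_A).
Integrating from C_{A0} to C_A: C_C = (3.19/0.109)·ln[(3.19+0.109·6.78)/(3.19+0.109·3.00)] = 29.27·ln(3.929/3.517) = 3.239 mol/L.
Then C_B = (C_{A0}−C_A) − C_C = 3.776 − 3.239 = 0.5375 mol/L.
S̃_{B/C} = C_B/C_C = 0.5375/3.239 = 0.166.

0.166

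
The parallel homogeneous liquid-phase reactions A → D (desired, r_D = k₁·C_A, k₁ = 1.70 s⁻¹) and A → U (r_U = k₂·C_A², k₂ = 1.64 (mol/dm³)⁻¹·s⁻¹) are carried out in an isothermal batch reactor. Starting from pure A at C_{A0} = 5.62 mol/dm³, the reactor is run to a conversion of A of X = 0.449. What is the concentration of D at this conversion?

0.494 mol/dm³

C_A = C_{A0}(1−X) = 3.097 mol/dm³.
Along a PFR/batch, dC_D/dC_A = −r_D/(r_D+r_U) = −k₁/(k₁+k₂·C_A).
Integrating from C_{A0} to C_A: C_D = (1.70/1.64)·ln[(1.70+1.64·5.62)/(1.70+1.64·3.10)] = 1.037·ln(10.92/6.778) = 0.4940 mol/dm³.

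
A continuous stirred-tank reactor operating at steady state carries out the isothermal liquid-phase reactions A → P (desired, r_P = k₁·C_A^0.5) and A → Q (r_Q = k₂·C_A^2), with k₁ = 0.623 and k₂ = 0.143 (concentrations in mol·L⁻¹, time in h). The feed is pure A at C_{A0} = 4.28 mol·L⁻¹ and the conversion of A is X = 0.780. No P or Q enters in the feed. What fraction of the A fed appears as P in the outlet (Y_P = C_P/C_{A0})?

Exit C_A = C_{A0}(1−X) = 4.28×0.220 = 0.9416 mol·L⁻¹.
A CSTR operates uniformly at the exit composition, giving r_P = 0.6045 and r_Q = 0.1268 (each k·C_A^n at C_A = 0.9416).
Fraction of consumed A going to P: r_P/(r_P+r_Q) = 0.8266.
C_P = 0.8266·C_{A0}·X = 0.8266×4.28×0.780 = 2.76 mol·L⁻¹; Y_P = C_P/C_{A0} = 0.645.

0.645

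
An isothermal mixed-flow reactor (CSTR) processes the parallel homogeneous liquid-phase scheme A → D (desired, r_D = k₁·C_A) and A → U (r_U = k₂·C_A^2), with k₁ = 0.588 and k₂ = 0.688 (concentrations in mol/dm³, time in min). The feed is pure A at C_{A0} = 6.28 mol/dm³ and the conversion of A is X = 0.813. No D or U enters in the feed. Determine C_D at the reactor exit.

Exit C_A = C_{A0}(1−X) = 6.28×0.187 = 1.174 mol/dm³.
Rates in a CSTR are evaluated at the outlet concentration: r_D = 0.588×1.174 = 0.6905, r_U = 0.688×1.174^2 = 0.9488.
Fraction of consumed A going to D: r_D/(r_D+r_U) = 0.4212.
C_D = 0.4212·C_{A0}·X = 0.4212×6.28×0.813 = 2.15 mol/dm³.

2.15 mol/dm³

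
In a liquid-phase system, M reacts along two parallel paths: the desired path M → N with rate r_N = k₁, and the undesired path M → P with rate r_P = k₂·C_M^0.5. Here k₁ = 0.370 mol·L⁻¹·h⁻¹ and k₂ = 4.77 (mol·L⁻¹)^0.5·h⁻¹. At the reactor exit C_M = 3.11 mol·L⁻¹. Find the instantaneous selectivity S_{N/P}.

S_{N/P} = r_N/r_P = (k₁)/(k₂·C_M^0.5) = (k₁/k₂)·C_M^-0.5.
= (0.370) / (4.77×3.110^0.5) = 0.3700/8.412 = 0.0440.

0.0440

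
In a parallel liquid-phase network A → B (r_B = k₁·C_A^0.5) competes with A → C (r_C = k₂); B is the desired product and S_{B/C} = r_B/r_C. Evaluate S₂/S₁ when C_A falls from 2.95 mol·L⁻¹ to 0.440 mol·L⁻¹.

0.386

S_{B/C} = (k₁/k₂)·C_A^0.5, so S₂/S₁ = (C_{A,2}/C_{A,1})^0.5.
= (0.440/2.95)^0.5 = (0.1492)^0.5 = 0.386.
Selectivity toward B falls as C_A falls — high-concentration operation is favoured.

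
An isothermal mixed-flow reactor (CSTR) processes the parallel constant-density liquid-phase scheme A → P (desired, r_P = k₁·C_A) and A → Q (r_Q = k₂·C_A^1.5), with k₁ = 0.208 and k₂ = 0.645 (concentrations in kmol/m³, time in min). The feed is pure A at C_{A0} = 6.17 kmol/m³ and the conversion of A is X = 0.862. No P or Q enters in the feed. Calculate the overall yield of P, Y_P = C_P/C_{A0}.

0.223

Exit C_A = C_{A0}(1−X) = 6.17×0.138 = 0.8515 kmol/m³.
A CSTR operates uniformly at the exit composition, giving r_P = 0.1771 and r_Q = 0.5068 (each k·C_A^n at C_A = 0.8515).
Fraction of consumed A going to P: r_P/(r_P+r_Q) = 0.2590.
C_P = 0.2590·C_{A0}·X = 0.2590×6.17×0.862 = 1.38 kmol/m³; Y_P = C_P/C_{A0} = 0.223.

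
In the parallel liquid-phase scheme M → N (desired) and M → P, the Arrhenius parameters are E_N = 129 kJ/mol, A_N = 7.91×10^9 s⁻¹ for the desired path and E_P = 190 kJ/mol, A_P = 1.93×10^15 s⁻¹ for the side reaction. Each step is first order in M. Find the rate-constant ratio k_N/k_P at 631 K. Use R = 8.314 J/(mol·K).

Since both paths have the same order in M, the concentration cancels and S_{N/P} = k_N/k_P = (A_N/A_P)·exp[(E_P−E_N)/(RT)].
(E_P−E_N)/(RT) = (190−129)×10³/(8.314×631) = 61000/5246 = 11.63.
k_N/k_P = (7.91×10^9/1.93×10^15)·exp(11.63) = 4.098×10^-6 × 1.122×10^5 = 0.460.
Since E_N < E_P, lowering the temperature improves selectivity toward N.

0.460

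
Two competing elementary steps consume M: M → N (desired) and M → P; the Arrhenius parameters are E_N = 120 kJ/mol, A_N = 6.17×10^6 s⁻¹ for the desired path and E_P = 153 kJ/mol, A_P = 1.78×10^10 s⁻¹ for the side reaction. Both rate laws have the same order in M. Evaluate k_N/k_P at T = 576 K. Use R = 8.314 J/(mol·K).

0.341

k_N/k_P = (A_N/A_P)·exp[−(E_N−E_P)/(RT)] = (A_N/A_P)·exp[(E_P−E_N)/(RT)].
(E_P−E_N)/(RT) = (153−120)×10³/(8.314×576) = 33000/4789 = 6.891.
k_N/k_P = (6.17×10^6/1.78×10^10)·exp(6.891) = 3.466×10^-4 × 983.4 = 0.341.
Since E_N < E_P, lowering the temperature improves selectivity toward N.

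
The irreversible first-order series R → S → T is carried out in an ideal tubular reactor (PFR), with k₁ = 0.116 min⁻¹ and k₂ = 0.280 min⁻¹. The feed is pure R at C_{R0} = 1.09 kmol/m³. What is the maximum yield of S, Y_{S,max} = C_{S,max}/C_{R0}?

0.222

For a first-order series the maximum intermediate yield is C_{S,max}/C_{R0} = (k₁/k₂)^[k₂/(k₂−k₁)].
= (0.116/0.280)^(0.280/(0.280−0.116)) = (0.4143)^(1.707) = 0.2221.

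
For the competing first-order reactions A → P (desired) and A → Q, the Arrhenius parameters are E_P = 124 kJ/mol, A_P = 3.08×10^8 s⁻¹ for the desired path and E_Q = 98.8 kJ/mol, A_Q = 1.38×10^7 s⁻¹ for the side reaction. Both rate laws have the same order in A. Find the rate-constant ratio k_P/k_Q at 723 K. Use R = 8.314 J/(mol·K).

0.337

Since both paths have the same order in A, the concentration cancels and S_{P/Q} = k_P/k_Q = (A_P/A_Q)·exp[(E_Q−E_P)/(RT)].
(E_Q−E_P)/(RT) = (98.8−124)×10³/(8.314×723) = -25200/6011 = -4.192.
k_P/k_Q = (3.08×10^8/1.38×10^7)·exp(-4.192) = 22.32 × 0.01511 = 0.337.
Since E_P > E_Q, raising the temperature improves selectivity toward P.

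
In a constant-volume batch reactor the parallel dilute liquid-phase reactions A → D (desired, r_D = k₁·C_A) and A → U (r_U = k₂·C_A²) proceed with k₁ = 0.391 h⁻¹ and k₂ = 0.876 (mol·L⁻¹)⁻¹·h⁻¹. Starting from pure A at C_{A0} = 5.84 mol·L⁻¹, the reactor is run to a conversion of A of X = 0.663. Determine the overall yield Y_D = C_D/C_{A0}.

C_A = C_{A0}(1−X) = 1.968 mol·L⁻¹.
Along a PFR/batch, dC_D/dC_A = −r_D/(r_D+r_U) = −k₁/(k₁+k₂·C_A).
Integrating from C_{A0} to C_A: C_D = (0.391/0.876)·ln[(0.391+0.876·5.84)/(0.391+0.876·1.97)] = 0.4463·ln(5.507/2.115) = 0.4271 mol·L⁻¹.
Y_D = C_D/C_{A0} = 0.4271/5.84 = 0.0731.

0.0731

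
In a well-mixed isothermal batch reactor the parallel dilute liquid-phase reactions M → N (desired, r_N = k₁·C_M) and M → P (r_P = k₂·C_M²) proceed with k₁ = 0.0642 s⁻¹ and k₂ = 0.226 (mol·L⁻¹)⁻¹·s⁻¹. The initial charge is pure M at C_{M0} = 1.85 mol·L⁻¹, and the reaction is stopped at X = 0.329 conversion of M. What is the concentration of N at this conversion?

0.0954 mol·L⁻¹

C_M = C_{M0}(1−X) = 1.241 mol·L⁻¹.
Along a PFR/batch, dC_N/dC_M = −r_N/(r_N+r_P) = −k₁/(k₁+k₂·C_M).
Integrating from C_{M0} to C_M: C_N = (0.0642/0.226)·ln[(0.0642+0.226·1.85)/(0.0642+0.226·1.24)] = 0.2841·ln(0.4823/0.3447) = 0.09538 mol·L⁻¹.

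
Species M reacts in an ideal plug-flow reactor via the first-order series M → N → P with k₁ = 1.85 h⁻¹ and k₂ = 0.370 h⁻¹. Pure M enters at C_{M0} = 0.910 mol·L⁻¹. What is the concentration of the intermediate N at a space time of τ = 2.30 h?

0.470 mol·L⁻¹

The intermediate concentration in a first-order A→B→C sequence is C_N = k₁C_{M0}(e^(−k₁τ) − e^(−k₂τ))/(k₂−k₁).
e^(−k₁τ) = e^(−1.85×2.30) = e^(−4.255) = 0.01419; e^(−k₂τ) = e^(−0.8510) = 0.4270.
C_N = 1.85×0.910/(0.370−1.85) × (0.01419−0.4270) = (-1.138)×(-0.4128) = 0.4696 mol·L⁻¹.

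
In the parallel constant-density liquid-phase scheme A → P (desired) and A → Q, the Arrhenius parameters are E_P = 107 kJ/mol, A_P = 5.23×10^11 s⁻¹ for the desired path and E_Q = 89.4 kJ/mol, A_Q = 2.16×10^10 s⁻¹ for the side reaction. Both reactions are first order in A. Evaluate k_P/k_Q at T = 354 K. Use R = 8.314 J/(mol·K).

With equal orders, S_{P/Q} = k_P/k_Q = (A_P/A_Q)·exp[(E_Q−E_P)/(RT)].
(E_Q−E_P)/(RT) = (89.4−107)×10³/(8.314×354) = -17600/2943 = -5.980.
k_P/k_Q = (5.23×10^11/2.16×10^10)·exp(-5.980) = 24.21 × 0.002529 = 0.0612.
Since E_P > E_Q, raising the temperature improves selectivity toward P.

0.0612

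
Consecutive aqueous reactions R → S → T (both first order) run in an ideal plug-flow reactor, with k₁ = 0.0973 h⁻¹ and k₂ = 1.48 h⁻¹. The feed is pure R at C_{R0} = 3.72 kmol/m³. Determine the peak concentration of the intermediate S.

Evaluating C_S at τ_opt = ln(k₂/k₁)/(k₂−k₁) gives C_{S,max}/C_{R0} = (k₁/k₂)^[k₂/(k₂−k₁)].
= (0.0973/1.48)^(1.48/(1.48−0.0973)) = (0.06574)^(1.070) = 0.05428.
C_{S,max} = 0.05428×3.72 = 0.202 kmol/m³.

0.202 kmol/m³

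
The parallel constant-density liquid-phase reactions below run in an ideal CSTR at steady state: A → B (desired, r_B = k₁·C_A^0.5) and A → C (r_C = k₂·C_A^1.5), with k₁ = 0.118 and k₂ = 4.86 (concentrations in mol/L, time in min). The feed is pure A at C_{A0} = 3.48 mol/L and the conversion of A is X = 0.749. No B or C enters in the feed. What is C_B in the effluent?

Exit C_A = C_{A0}(1−X) = 3.48×0.251 = 0.8735 mol/L.
In a CSTR the entire volume is at exit conditions, so r_B = 0.118×0.8735^0.5 = 0.1103 and r_C = 4.86×0.8735^1.5 = 3.967.
Fraction of consumed A going to B: r_B/(r_B+r_C) = 0.02704.
C_B = 0.02704·C_{A0}·X = 0.02704×3.48×0.749 = 0.0705 mol/L.

0.0705 mol/L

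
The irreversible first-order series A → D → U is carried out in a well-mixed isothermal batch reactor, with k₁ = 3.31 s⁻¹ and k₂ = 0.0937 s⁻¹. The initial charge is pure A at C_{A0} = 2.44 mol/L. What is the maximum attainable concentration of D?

Evaluating C_D at t_opt = ln(k₂/k₁)/(k₂−k₁) gives C_{D,max}/C_{A0} = (k₁/k₂)^[k₂/(k₂−k₁)].
= (3.31/0.0937)^(0.0937/(0.0937−3.31)) = (35.33)^(-0.02913) = 0.9014.
C_{D,max} = 0.9014×2.44 = 2.20 mol/L.

2.20 mol/L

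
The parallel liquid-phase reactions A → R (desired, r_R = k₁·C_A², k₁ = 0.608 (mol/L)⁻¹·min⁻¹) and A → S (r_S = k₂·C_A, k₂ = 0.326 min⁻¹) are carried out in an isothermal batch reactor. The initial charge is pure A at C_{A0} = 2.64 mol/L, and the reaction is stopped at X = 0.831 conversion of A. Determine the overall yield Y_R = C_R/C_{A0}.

0.593

C_A = C_{A0}(1−X) = 0.4462 mol/L.
Along a PFR/batch, dC_S/dC_A = −r_S/(r_R+r_S) = −k₂/(k₂+k₁·C_A).
Integrating from C_{A0} to C_A: C_S = (0.326/0.608)·ln[(0.326+0.608·2.64)/(0.326+0.608·0.446)] = 0.5362·ln(1.931/0.5973) = 0.6292 mol/L.
Then C_R = (C_{A0}−C_A) − C_S = 2.194 − 0.6292 = 1.565 mol/L.
Y_R = C_R/C_{A0} = 1.565/2.64 = 0.593.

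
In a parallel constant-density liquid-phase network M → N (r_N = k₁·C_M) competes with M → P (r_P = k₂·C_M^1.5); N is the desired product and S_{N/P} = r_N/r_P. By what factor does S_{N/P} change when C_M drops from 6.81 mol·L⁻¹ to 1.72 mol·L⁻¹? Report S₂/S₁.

S_{N/P} = (k₁/k₂)·C_M^-0.5, so S₂/S₁ = (C_{M,2}/C_{M,1})^-0.5.
= (1.72/6.81)^(-0.5) = (0.2526)^(-0.5) = 1.99.
Selectivity toward N rises as C_M falls — low-concentration operation is favoured.

1.99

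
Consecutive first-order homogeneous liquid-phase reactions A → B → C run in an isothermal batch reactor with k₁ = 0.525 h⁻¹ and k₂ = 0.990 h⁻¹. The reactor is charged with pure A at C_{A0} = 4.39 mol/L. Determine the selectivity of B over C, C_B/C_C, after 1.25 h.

1.16

For first-order series with pure A initially, C_B(t) = k₁C_{A0}/(k₂−k₁)·(e^(−k₁t) − e^(−k₂t)).
e^(−k₁t) = e^(−0.525×1.25) = e^(−0.6562) = 0.5188; e^(−k₂t) = e^(−1.238) = 0.2901.
C_B = 0.525×4.39/(0.990−0.525) × (0.5188−0.2901) = 4.956×0.2287 = 1.133 mol/L.
C_A = C_{A0}e^(−k₁t) = 2.278 mol/L, so C_C = C_{A0}−C_A−C_B = 0.9790 mol/L; C_B/C_C = 1.16.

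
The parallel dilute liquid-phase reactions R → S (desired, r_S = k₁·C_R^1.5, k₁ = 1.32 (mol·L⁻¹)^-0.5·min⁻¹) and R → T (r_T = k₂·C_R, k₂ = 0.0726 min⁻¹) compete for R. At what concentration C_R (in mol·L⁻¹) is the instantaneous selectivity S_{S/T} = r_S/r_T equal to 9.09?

S_{S/T} = (k₁/k₂)·C_R^0.5 ⇒ C_R = (S·k₂/k₁)^(2).
= (9.09×0.0726/1.32)^(2) = (0.5000)^(2) = 0.250 mol·L⁻¹.

0.250 mol·L⁻¹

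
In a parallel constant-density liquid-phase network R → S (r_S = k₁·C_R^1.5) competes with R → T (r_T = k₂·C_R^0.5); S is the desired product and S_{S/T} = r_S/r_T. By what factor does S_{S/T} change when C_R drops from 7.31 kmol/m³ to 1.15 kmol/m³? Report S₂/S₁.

S_{S/T} = (k₁/k₂)·C_R, so S₂/S₁ = (C_{R,2}/C_{R,1}).
= 1.15/7.31 = 0.157.

0.157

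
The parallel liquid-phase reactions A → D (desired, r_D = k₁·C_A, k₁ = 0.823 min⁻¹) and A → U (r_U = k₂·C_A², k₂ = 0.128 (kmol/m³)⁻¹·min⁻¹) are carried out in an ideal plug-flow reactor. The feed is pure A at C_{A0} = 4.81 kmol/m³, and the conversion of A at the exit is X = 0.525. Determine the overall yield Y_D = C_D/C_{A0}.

0.340

C_A = C_{A0}(1−X) = 2.285 kmol/m³.
Along a PFR/batch, dC_D/dC_A = −r_D/(r_D+r_U) = −k₁/(k₁+k₂·C_A).
Integrating from C_{A0} to C_A: C_D = (0.823/0.128)·ln[(0.823+0.128·4.81)/(0.823+0.128·2.28)] = 6.430·ln(1.439/1.115) = 1.636 kmol/m³.
Y_D = C_D/C_{A0} = 1.636/4.81 = 0.340.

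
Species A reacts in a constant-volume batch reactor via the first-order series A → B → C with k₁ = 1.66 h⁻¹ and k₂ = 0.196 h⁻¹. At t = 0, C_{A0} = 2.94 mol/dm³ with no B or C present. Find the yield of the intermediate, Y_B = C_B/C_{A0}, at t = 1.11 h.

0.733

For first-order series with pure A initially, C_B(t) = k₁C_{A0}/(k₂−k₁)·(e^(−k₁t) − e^(−k₂t)).
e^(−k₁t) = e^(−1.66×1.11) = e^(−1.843) = 0.1584; e^(−k₂t) = e^(−0.2176) = 0.8045.
C_B = 1.66×2.94/(0.196−1.66) × (0.1584−0.8045) = (-3.334)×(-0.6461) = 2.154 mol/dm³.
Y_B = C_B/C_{A0} = 2.154/2.94 = 0.733.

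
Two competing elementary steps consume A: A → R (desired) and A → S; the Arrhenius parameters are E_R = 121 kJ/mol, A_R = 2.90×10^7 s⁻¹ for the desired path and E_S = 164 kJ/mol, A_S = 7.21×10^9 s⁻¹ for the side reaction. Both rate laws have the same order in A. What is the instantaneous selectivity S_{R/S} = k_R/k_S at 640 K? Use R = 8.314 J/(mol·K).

13.0

Since both paths have the same order in A, the concentration cancels and S_{R/S} = k_R/k_S = (A_R/A_S)·exp[(E_S−E_R)/(RT)].
(E_S−E_R)/(RT) = (164−121)×10³/(8.314×640) = 43000/5321 = 8.081.
k_R/k_S = (2.90×10^7/7.21×10^9)·exp(8.081) = 0.004022 × 3233 = 13.0.
Since E_R < E_S, lowering the temperature improves selectivity toward R.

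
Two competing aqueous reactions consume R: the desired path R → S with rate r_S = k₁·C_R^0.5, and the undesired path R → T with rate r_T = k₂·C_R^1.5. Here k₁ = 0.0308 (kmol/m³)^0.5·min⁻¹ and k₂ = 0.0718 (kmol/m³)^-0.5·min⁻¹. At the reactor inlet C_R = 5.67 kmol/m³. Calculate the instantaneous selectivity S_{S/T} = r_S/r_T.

0.0757

S_{S/T} = r_S/r_T = (k₁·C_R^0.5)/(k₂·C_R^1.5) = (k₁/k₂)·C_R⁻¹.
= (0.0308×5.670^0.5) / (0.0718×5.670^1.5) = 0.07334/0.9694 = 0.0757.
The undesired path is higher order in R, so low C_R (CSTR or dilute feed) favours S.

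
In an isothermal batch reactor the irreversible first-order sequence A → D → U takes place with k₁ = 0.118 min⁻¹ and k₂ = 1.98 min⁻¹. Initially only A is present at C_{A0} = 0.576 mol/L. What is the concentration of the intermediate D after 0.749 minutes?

0.0251 mol/L

Solving the coupled first-order balances gives C_D(t) = [k₁/(k₂−k₁)]·C_{A0}·(e^(−k₁t) − e^(−k₂t)).
e^(−k₁t) = e^(−0.118×0.749) = e^(−0.08838) = 0.9154; e^(−k₂t) = e^(−1.483) = 0.2270.
C_D = 0.118×0.576/(1.98−0.118) × (0.9154−0.2270) = 0.03650×0.6885 = 0.02513 mol/L.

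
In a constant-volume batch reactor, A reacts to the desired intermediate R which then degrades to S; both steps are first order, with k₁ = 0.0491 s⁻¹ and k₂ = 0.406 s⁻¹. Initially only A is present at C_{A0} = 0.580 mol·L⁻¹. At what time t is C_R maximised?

Setting dC_R/dt = 0 gives t_opt = ln(k₂/k₁)/(k₂−k₁).
= ln(0.406/0.0491)/(0.406−0.0491) = ln(8.269)/0.3569 = 2.112/0.3569 = 5.92 s.

5.92 s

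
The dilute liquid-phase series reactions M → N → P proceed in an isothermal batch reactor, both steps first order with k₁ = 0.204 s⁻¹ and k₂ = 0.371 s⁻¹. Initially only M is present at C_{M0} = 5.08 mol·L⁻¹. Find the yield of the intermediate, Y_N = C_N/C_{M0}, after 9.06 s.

0.150

The intermediate concentration in a first-order A→B→C sequence is C_N = k₁C_{M0}(e^(−k₁t) − e^(−k₂t))/(k₂−k₁).
e^(−k₁t) = e^(−0.204×9.06) = e^(−1.848) = 0.1575; e^(−k₂t) = e^(−3.361) = 0.03469.
C_N = 0.204×5.08/(0.371−0.204) × (0.1575−0.03469) = 6.206×0.1228 = 0.7622 mol·L⁻¹.
Y_N = C_N/C_{M0} = 0.7622/5.08 = 0.150.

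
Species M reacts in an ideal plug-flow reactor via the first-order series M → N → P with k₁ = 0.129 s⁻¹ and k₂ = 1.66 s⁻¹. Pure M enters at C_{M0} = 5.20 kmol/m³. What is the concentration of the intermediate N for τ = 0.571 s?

Solving the coupled first-order balances gives C_N(τ) = [k₁/(k₂−k₁)]·C_{M0}·(e^(−k₁τ) − e^(−k₂τ)).
e^(−k₁τ) = e^(−0.129×0.571) = e^(−0.07366) = 0.9290; e^(−k₂τ) = e^(−0.9479) = 0.3876.
C_N = 0.129×5.20/(1.66−0.129) × (0.9290−0.3876) = 0.4381×0.5414 = 0.2372 kmol/m³.

0.237 kmol/m³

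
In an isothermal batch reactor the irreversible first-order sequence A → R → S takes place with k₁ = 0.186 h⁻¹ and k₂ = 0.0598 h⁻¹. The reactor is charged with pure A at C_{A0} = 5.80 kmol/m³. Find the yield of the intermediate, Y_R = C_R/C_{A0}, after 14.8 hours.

0.514

The intermediate concentration in a first-order A→B→C sequence is C_R = k₁C_{A0}(e^(−k₁t) − e^(−k₂t))/(k₂−k₁).
e^(−k₁t) = e^(−0.186×14.8) = e^(−2.753) = 0.06375; e^(−k₂t) = e^(−0.8850) = 0.4127.
C_R = 0.186×5.80/(0.0598−0.186) × (0.06375−0.4127) = (-8.548)×(-0.3489) = 2.983 kmol/m³.
Y_R = C_R/C_{A0} = 2.983/5.80 = 0.514.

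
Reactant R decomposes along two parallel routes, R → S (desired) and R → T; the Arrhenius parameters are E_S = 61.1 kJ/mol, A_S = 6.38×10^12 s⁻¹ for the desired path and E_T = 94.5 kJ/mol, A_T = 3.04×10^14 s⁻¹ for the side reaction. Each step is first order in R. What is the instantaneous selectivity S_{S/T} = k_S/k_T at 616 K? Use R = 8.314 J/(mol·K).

14.3

k_S/k_T = (A_S/A_T)·exp[−(E_S−E_T)/(RT)] = (A_S/A_T)·exp[(E_T−E_S)/(RT)].
(E_T−E_S)/(RT) = (94.5−61.1)×10³/(8.314×616) = 33400/5121 = 6.522.
k_S/k_T = (6.38×10^12/3.04×10^14)·exp(6.522) = 0.02099 × 679.7 = 14.3.
Since E_S < E_T, lowering the temperature improves selectivity toward S.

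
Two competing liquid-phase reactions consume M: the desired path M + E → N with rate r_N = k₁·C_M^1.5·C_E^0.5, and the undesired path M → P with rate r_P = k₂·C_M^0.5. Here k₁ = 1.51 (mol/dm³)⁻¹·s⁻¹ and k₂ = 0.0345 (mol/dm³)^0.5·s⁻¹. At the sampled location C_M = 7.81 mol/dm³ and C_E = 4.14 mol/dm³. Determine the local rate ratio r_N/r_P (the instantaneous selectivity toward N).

S_{N/P} = r_N/r_P = (k₁·C_M^1.5·C_E^0.5)/(k₂·C_M^0.5) = (k₁/k₂)·C_M·C_E^0.5.
= (1.51×7.810^1.5×4.140^0.5) / (0.0345×7.810^0.5) = 67.06/0.09642 = 696.
Since the desired path is higher order in M, keeping C_M high (PFR or concentrated feed) favours N.

696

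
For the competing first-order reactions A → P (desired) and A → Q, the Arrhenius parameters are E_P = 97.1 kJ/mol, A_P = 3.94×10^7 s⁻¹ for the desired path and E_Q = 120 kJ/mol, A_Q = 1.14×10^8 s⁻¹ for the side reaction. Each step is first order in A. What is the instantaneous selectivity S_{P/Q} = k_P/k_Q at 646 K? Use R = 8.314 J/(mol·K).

24.6

With equal orders, S_{P/Q} = k_P/k_Q = (A_P/A_Q)·exp[(E_Q−E_P)/(RT)].
(E_Q−E_P)/(RT) = (120−97.1)×10³/(8.314×646) = 22900/5371 = 4.264.
k_P/k_Q = (3.94×10^7/1.14×10^8)·exp(4.264) = 0.3456 × 71.08 = 24.6.
Since E_P < E_Q, lowering the temperature improves selectivity toward P.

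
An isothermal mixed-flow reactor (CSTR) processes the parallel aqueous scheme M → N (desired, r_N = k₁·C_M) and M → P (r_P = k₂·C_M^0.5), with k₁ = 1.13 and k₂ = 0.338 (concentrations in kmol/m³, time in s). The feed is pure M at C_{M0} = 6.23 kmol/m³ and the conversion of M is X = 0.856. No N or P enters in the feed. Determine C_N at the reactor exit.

Exit C_M = C_{M0}(1−X) = 6.23×0.144 = 0.8971 kmol/m³.
In a CSTR the entire volume is at exit conditions, so r_N = 1.13×0.8971 = 1.014 and r_P = 0.338×0.8971^0.5 = 0.3201.
Fraction of consumed M going to N: r_N/(r_N+r_P) = 0.7600.
C_N = 0.7600·C_{M0}·X = 0.7600×6.23×0.856 = 4.05 kmol/m³.

4.05 kmol/m³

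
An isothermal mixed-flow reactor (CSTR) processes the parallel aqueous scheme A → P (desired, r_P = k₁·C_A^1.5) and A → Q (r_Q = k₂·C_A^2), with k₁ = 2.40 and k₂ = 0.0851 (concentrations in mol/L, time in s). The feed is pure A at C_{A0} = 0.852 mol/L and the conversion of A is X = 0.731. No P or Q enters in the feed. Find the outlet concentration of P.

Exit C_A = C_{A0}(1−X) = 0.852×0.269 = 0.2292 mol/L.
In a CSTR the entire volume is at exit conditions, so r_P = 2.40×0.2292^1.5 = 0.2633 and r_Q = 0.0851×0.2292^2 = 0.004470.
Fraction of consumed A going to P: r_P/(r_P+r_Q) = 0.9833.
C_P = 0.9833·C_{A0}·X = 0.9833×0.852×0.731 = 0.612 mol/L.

0.612 mol/L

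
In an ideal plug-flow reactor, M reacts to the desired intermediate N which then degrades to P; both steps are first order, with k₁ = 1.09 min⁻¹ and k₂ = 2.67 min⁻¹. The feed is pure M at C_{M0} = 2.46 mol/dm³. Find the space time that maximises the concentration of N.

The intermediate peaks when r₁ = r₂, i.e. k₁e^(−k₁τ) = k₂e^(−k₂τ), giving τ_opt = ln(k₂/k₁)/(k₂−k₁).
= ln(2.67/1.09)/(2.67−1.09) = ln(2.450)/1.580 = 0.8959/1.580 = 0.567 min.

0.567 min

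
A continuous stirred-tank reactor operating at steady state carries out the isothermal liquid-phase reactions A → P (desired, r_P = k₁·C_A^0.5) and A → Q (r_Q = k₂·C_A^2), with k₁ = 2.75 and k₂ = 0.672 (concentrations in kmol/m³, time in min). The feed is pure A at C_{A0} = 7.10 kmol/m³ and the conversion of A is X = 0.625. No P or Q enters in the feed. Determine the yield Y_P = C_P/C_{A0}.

Exit C_A = C_{A0}(1−X) = 7.10×0.375 = 2.662 kmol/m³.
Rates in a CSTR are evaluated at the outlet concentration: r_P = 2.75×2.662^0.5 = 4.487, r_Q = 0.672×2.662^2 = 4.764.
Fraction of consumed A going to P: r_P/(r_P+r_Q) = 0.4851.
C_P = 0.4851·C_{A0}·X = 0.4851×7.10×0.625 = 2.15 kmol/m³; Y_P = C_P/C_{A0} = 0.303.

0.303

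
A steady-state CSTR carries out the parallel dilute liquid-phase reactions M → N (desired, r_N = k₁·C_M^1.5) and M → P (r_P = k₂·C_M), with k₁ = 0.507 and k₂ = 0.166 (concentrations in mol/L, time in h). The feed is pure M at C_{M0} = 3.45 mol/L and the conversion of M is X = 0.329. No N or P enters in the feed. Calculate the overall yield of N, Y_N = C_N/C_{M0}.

0.271

Exit C_M = C_{M0}(1−X) = 3.45×0.671 = 2.315 mol/L.
Rates in a CSTR are evaluated at the outlet concentration: r_N = 0.507×2.315^1.5 = 1.786, r_P = 0.166×2.315 = 0.3843.
Fraction of consumed M going to N: r_N/(r_N+r_P) = 0.8229.
C_N = 0.8229·C_{M0}·X = 0.8229×3.45×0.329 = 0.934 mol/L; Y_N = C_N/C_{M0} = 0.271.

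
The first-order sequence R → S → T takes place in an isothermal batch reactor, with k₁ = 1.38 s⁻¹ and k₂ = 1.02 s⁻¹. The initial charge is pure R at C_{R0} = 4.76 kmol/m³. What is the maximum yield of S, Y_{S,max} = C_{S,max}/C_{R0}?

0.425

Evaluating C_S at t_opt = ln(k₂/k₁)/(k₂−k₁) gives C_{S,max}/C_{R0} = (k₁/k₂)^[k₂/(k₂−k₁)].
= (1.38/1.02)^(1.02/(1.02−1.38)) = (1.353)^(-2.833) = 0.4247.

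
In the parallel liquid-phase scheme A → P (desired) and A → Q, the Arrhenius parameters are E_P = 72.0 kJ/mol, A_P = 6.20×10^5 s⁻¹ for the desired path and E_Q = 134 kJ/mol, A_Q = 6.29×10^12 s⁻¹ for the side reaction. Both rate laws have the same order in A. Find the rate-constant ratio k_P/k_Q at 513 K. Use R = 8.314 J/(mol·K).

0.203

Since both paths have the same order in A, the concentration cancels and S_{P/Q} = k_P/k_Q = (A_P/A_Q)·exp[(E_Q−E_P)/(RT)].
(E_Q−E_P)/(RT) = (134−72.0)×10³/(8.314×513) = 62000/4265 = 14.54.
k_P/k_Q = (6.20×10^5/6.29×10^12)·exp(14.54) = 9.857×10^-8 × 2.057×10^6 = 0.203.
Since E_P < E_Q, lowering the temperature improves selectivity toward P.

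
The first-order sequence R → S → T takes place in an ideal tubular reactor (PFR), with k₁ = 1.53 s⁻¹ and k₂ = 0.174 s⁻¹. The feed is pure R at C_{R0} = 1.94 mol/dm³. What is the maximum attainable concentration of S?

For a first-order series the maximum intermediate yield is C_{S,max}/C_{R0} = (k₁/k₂)^[k₂/(k₂−k₁)].
= (1.53/0.174)^(0.174/(0.174−1.53)) = (8.793)^(-0.1283) = 0.7566.
C_{S,max} = 0.7566×1.94 = 1.47 mol/dm³.

1.47 mol/dm³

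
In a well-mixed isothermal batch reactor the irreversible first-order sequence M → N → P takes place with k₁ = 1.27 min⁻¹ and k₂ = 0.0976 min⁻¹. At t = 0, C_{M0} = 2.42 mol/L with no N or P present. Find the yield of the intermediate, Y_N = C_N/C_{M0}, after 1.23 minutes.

0.734

The intermediate concentration in a first-order A→B→C sequence is C_N = k₁C_{M0}(e^(−k₁t) − e^(−k₂t))/(k₂−k₁).
e^(−k₁t) = e^(−1.27×1.23) = e^(−1.562) = 0.2097; e^(−k₂t) = e^(−0.1200) = 0.8869.
C_N = 1.27×2.42/(0.0976−1.27) × (0.2097−0.8869) = (-2.621)×(-0.6772) = 1.775 mol/L.
Y_N = C_N/C_{M0} = 1.775/2.42 = 0.734.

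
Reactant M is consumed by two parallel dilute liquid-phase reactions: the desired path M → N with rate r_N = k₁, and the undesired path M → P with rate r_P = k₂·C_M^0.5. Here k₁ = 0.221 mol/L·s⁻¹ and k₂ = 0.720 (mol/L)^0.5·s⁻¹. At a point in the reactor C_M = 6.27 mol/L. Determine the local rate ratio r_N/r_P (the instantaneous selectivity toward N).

0.123

S_{N/P} = r_N/r_P = (k₁)/(k₂·C_M^0.5) = (k₁/k₂)·C_M^-0.5.
= (0.221) / (0.720×6.270^0.5) = 0.2210/1.803 = 0.123.
The undesired path is higher order in M, so low C_M (CSTR or dilute feed) favours N.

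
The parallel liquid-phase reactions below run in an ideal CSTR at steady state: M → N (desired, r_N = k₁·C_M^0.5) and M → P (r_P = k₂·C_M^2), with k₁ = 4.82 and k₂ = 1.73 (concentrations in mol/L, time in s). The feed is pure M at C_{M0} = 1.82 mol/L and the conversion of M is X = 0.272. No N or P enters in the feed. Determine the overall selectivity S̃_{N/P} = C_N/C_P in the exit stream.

1.83

Exit C_M = C_{M0}(1−X) = 1.82×0.728 = 1.325 mol/L.
A CSTR operates uniformly at the exit composition, giving r_N = 5.548 and r_P = 3.037 (each k·C_M^n at C_M = 1.325).
Overall selectivity = C_N/C_P = r_Nτ/(r_Pτ) = r_N/r_P = 1.83.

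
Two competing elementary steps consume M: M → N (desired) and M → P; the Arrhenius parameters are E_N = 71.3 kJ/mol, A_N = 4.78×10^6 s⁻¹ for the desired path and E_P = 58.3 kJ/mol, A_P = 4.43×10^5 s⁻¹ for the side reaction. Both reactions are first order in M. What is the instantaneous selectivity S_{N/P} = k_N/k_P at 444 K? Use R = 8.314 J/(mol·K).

0.319

k_N/k_P = (A_N/A_P)·exp[−(E_N−E_P)/(RT)] = (A_N/A_P)·exp[(E_P−E_N)/(RT)].
(E_P−E_N)/(RT) = (58.3−71.3)×10³/(8.314×444) = -13000/3691 = -3.522.
k_N/k_P = (4.78×10^6/4.43×10^5)·exp(-3.522) = 10.79 × 0.02955 = 0.319.
Since E_N > E_P, raising the temperature improves selectivity toward N.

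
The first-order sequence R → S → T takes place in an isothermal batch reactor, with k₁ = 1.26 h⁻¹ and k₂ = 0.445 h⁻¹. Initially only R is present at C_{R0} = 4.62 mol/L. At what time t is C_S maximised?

1.28 h

The intermediate peaks when r₁ = r₂, i.e. k₁e^(−k₁t) = k₂e^(−k₂t), giving t_opt = ln(k₂/k₁)/(k₂−k₁).
= ln(0.445/1.26)/(0.445−1.26) = ln(0.3532)/-0.8150 = -1.041/-0.8150 = 1.28 h.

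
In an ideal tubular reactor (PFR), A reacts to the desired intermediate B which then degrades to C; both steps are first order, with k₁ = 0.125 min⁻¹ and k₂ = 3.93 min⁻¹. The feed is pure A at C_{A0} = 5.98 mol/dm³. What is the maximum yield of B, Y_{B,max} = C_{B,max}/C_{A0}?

0.0284

At the optimum, C_{B,max}/C_{A0} = (k₁/k₂)^[k₂/(k₂−k₁)].
= (0.125/3.93)^(3.93/(3.93−0.125)) = (0.03181)^(1.033) = 0.02840.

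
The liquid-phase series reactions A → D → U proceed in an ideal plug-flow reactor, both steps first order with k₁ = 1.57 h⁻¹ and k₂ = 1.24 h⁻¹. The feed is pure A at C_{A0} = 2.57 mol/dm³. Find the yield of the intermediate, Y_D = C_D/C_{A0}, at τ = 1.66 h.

0.256

For first-order series with pure A initially, C_D(τ) = k₁C_{A0}/(k₂−k₁)·(e^(−k₁τ) − e^(−k₂τ)).
e^(−k₁τ) = e^(−1.57×1.66) = e^(−2.606) = 0.07381; e^(−k₂τ) = e^(−2.058) = 0.1277.
C_D = 1.57×2.57/(1.24−1.57) × (0.07381−0.1277) = (-12.23)×(-0.05384) = 0.6583 mol/dm³.
Y_D = C_D/C_{A0} = 0.6583/2.57 = 0.256.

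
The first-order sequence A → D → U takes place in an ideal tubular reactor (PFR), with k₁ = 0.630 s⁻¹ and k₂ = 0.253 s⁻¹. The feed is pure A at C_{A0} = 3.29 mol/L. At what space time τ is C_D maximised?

2.42 s

The intermediate peaks when r₁ = r₂, i.e. k₁e^(−k₁τ) = k₂e^(−k₂τ), giving τ_opt = ln(k₂/k₁)/(k₂−k₁).
= ln(0.253/0.630)/(0.253−0.630) = ln(0.4016)/-0.3770 = -0.9123/-0.3770 = 2.42 s.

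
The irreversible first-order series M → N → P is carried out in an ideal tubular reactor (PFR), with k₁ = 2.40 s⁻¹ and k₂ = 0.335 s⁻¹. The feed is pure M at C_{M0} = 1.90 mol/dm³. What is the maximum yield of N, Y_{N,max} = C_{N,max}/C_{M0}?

0.727

At the optimum, C_{N,max}/C_{M0} = (k₁/k₂)^[k₂/(k₂−k₁)].
= (2.40/0.335)^(0.335/(0.335−2.40)) = (7.164)^(-0.1622) = 0.7266.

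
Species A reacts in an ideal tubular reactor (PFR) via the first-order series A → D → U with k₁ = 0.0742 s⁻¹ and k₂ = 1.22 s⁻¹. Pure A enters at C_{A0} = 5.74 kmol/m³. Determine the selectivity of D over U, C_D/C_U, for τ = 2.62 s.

For first-order series with pure A initially, C_D(τ) = k₁C_{A0}/(k₂−k₁)·(e^(−k₁τ) − e^(−k₂τ)).
e^(−k₁τ) = e^(−0.0742×2.62) = e^(−0.1944) = 0.8233; e^(−k₂τ) = e^(−3.196) = 0.04091.
C_D = 0.0742×5.74/(1.22−0.0742) × (0.8233−0.04091) = 0.3717×0.7824 = 0.2908 kmol/m³.
C_A = C_{A0}e^(−k₁τ) = 4.726 kmol/m³, so C_U = C_{A0}−C_A−C_D = 0.7233 kmol/m³; C_D/C_U = 0.402.

0.402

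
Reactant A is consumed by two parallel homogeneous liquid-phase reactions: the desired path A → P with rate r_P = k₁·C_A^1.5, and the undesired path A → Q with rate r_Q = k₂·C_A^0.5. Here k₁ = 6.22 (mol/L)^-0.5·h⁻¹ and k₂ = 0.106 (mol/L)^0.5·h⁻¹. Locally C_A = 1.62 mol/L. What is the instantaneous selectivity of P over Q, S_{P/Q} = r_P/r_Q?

S_{P/Q} = r_P/r_Q = (k₁·C_A^1.5)/(k₂·C_A^0.5) = (k₁/k₂)·C_A.
= (6.22×1.620^1.5) / (0.106×1.620^0.5) = 12.83/0.1349 = 95.1.
Since the desired path is higher order in A, keeping C_A high (PFR or concentrated feed) favours P.

95.1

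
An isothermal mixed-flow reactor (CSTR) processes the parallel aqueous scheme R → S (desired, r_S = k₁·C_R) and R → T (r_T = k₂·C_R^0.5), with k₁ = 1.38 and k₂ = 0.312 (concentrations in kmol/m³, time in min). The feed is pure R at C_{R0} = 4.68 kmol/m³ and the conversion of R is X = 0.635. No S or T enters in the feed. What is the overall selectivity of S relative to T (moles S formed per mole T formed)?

Exit C_R = C_{R0}(1−X) = 4.68×0.365 = 1.708 kmol/m³.
A CSTR operates uniformly at the exit composition, giving r_S = 2.357 and r_T = 0.4078 (each k·C_R^n at C_R = 1.708).
Overall selectivity = C_S/C_T = r_Sτ/(r_Tτ) = r_S/r_T = 5.78.

5.78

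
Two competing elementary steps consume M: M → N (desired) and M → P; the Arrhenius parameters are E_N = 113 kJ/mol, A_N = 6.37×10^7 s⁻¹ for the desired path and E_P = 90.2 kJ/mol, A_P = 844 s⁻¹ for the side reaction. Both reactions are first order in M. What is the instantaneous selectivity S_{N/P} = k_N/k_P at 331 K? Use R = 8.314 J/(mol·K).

19.0

With equal orders, S_{N/P} = k_N/k_P = (A_N/A_P)·exp[(E_P−E_N)/(RT)].
(E_P−E_N)/(RT) = (90.2−113)×10³/(8.314×331) = -22800/2752 = -8.285.
k_N/k_P = (6.37×10^7/844)·exp(-8.285) = 75474 × 2.523×10^-4 = 19.0.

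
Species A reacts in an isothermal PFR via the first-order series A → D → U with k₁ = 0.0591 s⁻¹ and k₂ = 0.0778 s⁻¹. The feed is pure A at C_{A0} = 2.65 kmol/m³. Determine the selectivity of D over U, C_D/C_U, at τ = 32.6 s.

The intermediate concentration in a first-order A→B→C sequence is C_D = k₁C_{A0}(e^(−k₁τ) − e^(−k₂τ))/(k₂−k₁).
e^(−k₁τ) = e^(−0.0591×32.6) = e^(−1.927) = 0.1456; e^(−k₂τ) = e^(−2.536) = 0.07916.
C_D = 0.0591×2.65/(0.0778−0.0591) × (0.1456−0.07916) = 8.375×0.06647 = 0.5567 kmol/m³.
C_A = C_{A0}e^(−k₁τ) = 0.3859 kmol/m³, so C_U = C_{A0}−C_A−C_D = 1.707 kmol/m³; C_D/C_U = 0.326.

0.326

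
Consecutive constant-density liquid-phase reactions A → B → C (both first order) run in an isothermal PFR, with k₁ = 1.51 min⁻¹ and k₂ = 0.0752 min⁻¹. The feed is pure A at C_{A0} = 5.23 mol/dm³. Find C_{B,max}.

4.47 mol/dm³

Evaluating C_B at τ_opt = ln(k₂/k₁)/(k₂−k₁) gives C_{B,max}/C_{A0} = (k₁/k₂)^[k₂/(k₂−k₁)].
= (1.51/0.0752)^(0.0752/(0.0752−1.51)) = (20.08)^(-0.05241) = 0.8545.
C_{B,max} = 0.8545×5.23 = 4.47 mol/dm³.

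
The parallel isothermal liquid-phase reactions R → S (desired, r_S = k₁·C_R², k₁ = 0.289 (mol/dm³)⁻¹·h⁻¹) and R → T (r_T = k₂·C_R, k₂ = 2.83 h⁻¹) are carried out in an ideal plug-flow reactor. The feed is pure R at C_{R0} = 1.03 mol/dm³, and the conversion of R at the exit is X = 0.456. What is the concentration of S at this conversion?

C_R = C_{R0}(1−X) = 0.5603 mol/dm³.
Along a PFR/batch, dC_T/dC_R = −r_T/(r_S+r_T) = −k₂/(k₂+k₁·C_R).
Integrating from C_{R0} to C_R: C_T = (2.83/0.289)·ln[(2.83+0.289·1.03)/(2.83+0.289·0.560)] = 9.792·ln(3.128/2.992) = 0.4345 mol/dm³.
Then C_S = (C_{R0}−C_R) − C_T = 0.4697 − 0.4345 = 0.03520 mol/dm³.

0.0352 mol/dm³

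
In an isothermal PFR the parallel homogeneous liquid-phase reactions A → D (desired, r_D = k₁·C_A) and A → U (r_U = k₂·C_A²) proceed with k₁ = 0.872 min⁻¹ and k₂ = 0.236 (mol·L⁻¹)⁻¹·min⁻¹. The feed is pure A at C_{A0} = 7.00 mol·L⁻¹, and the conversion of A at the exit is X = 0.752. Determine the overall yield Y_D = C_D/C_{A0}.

C_A = C_{A0}(1−X) = 1.736 mol·L⁻¹.
Along a PFR/batch, dC_D/dC_A = −r_D/(r_D+r_U) = −k₁/(k₁+k₂·C_A).
Integrating from C_{A0} to C_A: C_D = (0.872/0.236)·ln[(0.872+0.236·7.00)/(0.872+0.236·1.74)] = 3.695·ln(2.524/1.282) = 2.504 mol·L⁻¹.
Y_D = C_D/C_{A0} = 2.504/7.00 = 0.358.

0.358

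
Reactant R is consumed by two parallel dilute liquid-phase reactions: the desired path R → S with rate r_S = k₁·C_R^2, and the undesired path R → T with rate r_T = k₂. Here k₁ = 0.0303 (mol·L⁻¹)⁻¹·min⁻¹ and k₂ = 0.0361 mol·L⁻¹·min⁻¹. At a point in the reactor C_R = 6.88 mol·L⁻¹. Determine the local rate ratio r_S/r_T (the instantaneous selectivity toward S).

39.7

S_{S/T} = r_S/r_T = (k₁·C_R^2)/(k₂) = (k₁/k₂)·C_R^2.
= (0.0303×6.880^2) / (0.0361) = 1.434/0.03610 = 39.7.
Since the desired path is higher order in R, keeping C_R high (PFR or concentrated feed) favours S.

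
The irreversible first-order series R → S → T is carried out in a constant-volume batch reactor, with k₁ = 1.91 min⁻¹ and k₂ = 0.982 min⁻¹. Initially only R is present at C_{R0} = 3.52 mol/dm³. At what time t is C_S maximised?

For first-order series the maximum of C_S occurs at t_opt = ln(k₂/k₁)/(k₂−k₁).
= ln(0.982/1.91)/(0.982−1.91) = ln(0.5141)/-0.9280 = -0.6653/-0.9280 = 0.717 min.

0.717 min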